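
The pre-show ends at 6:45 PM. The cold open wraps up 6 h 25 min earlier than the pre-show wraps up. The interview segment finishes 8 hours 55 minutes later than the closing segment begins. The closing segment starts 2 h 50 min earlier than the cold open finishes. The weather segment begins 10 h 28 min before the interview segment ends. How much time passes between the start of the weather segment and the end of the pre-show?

10 h 48 min

The cold open ends at 6:45 PM − 385 min = 12:20 PM.
The closing segment starts at 12:20 PM − 170 min = 9:30 AM.
The interview segment ends at 9:30 AM + 535 min = 6:25 PM.
The weather segment starts at 6:25 PM − 628 min = 7:57 AM.
From 7:57 AM to 6:45 PM is 10 h 48 min.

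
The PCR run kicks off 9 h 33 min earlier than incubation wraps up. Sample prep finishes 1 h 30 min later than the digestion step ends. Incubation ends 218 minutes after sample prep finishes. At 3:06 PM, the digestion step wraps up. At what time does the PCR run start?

Sample prep ends at 3:06 PM + 90 min = 4:36 PM.
Incubation ends at 4:36 PM + 218 min = 8:14 PM.
The PCR run starts at 8:14 PM − 573 min = 10:41 AM.

10:41 AM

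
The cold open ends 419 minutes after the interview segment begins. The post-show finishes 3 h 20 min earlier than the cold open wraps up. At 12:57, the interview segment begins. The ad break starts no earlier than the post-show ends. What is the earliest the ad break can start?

The cold open ends at 12:57 + 419 min = 19:56.
The post-show ends at 19:56 − 200 min = 16:36.
The ad break is bounded by the post-show, so the earliest it can start is 16:36.

16:36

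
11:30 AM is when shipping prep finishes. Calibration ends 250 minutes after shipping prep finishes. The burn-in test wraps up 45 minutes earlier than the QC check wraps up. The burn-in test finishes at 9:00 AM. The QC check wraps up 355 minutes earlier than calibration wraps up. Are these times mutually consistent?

Calibration ends at 11:30 AM + 250 min = 3:40 PM.
The QC check ends at 3:40 PM − 355 min = 9:45 AM.
The burn-in test ends at 9:45 AM − 45 min = 9:00 AM.
That matches the stated 9:00 AM, so the schedule is consistent.

Yes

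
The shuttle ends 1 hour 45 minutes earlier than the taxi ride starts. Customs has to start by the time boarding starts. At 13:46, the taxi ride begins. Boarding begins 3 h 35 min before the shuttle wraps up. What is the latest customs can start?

The shuttle ends at 13:46 − 105 min = 12:01.
Boarding starts at 12:01 − 215 min = 08:26.
Customs is bounded by boarding, so the latest it can start is 08:26.

08:26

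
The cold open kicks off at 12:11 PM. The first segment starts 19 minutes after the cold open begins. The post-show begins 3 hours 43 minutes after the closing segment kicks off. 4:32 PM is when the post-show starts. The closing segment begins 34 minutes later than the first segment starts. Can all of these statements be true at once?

The first segment starts at 12:11 PM + 19 min = 12:30 PM.
The closing segment starts at 12:30 PM + 34 min = 1:04 PM.
The post-show starts at 1:04 PM + 223 min = 4:47 PM.
But the post-show is also said to start at 4:32 PM — a 15-minute conflict.

No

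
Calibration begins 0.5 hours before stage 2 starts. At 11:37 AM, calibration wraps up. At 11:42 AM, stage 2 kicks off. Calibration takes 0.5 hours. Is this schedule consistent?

Calibration starts at 11:42 AM − 30 min = 11:12 AM.
Calibration ends at 11:12 AM + 30 min = 11:42 AM.
But calibration is also said to end at 11:37 AM — a 5-minute conflict.

No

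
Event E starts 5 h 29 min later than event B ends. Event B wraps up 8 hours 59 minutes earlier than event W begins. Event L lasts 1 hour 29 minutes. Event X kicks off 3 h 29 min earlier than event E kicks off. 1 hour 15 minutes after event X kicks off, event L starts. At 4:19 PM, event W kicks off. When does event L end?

Event B ends at 4:19 PM − 539 min = 7:20 AM.
Event E starts at 7:20 AM + 329 min = 12:49 PM.
Event X starts at 12:49 PM − 209 min = 9:20 AM.
Event L starts at 9:20 AM + 75 min = 10:35 AM.
Event L ends at 10:35 AM + 89 min = 12:04 PM.

12:04 PM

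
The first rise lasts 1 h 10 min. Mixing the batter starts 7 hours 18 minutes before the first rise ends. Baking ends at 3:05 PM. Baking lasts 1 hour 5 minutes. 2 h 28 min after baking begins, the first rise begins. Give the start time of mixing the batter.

Baking starts at 3:05 PM − 65 min = 2:00 PM.
The first rise starts at 2:00 PM + 148 min = 4:28 PM.
The first rise ends at 4:28 PM + 70 min = 5:38 PM.
Mixing the batter starts at 5:38 PM − 438 min = 10:20 AM.

10:20 AM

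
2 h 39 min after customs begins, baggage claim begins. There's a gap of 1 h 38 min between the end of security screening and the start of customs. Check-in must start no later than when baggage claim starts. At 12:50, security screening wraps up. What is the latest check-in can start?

17:07

Customs starts at 12:50 + 98 min = 14:28.
Baggage claim starts at 14:28 + 159 min = 17:07.
Check-in is bounded by baggage claim, so the latest it can start is 17:07.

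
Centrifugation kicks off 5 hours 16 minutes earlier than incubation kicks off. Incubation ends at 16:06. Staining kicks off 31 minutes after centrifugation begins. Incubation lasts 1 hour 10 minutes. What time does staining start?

Incubation starts at 16:06 − 70 min = 14:56.
Centrifugation starts at 14:56 − 316 min = 09:40.
Staining starts at 09:40 + 31 min = 10:11.

10:11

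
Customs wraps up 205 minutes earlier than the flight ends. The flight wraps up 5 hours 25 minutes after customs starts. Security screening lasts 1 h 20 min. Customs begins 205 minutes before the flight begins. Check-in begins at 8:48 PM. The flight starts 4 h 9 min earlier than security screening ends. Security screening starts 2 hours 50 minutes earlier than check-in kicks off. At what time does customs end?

1:44 PM

Security screening starts at 8:48 PM − 170 min = 5:58 PM.
Security screening ends at 5:58 PM + 80 min = 7:18 PM.
The flight starts at 7:18 PM − 249 min = 3:09 PM.
Customs starts at 3:09 PM − 205 min = 11:44 AM.
The flight ends at 11:44 AM + 325 min = 5:09 PM.
Customs ends at 5:09 PM − 205 min = 1:44 PM.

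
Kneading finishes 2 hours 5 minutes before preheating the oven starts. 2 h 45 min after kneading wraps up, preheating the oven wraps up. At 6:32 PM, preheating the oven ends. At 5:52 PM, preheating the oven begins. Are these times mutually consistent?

Yes

Kneading ends at 5:52 PM − 125 min = 3:47 PM.
Preheating the oven ends at 3:47 PM + 165 min = 6:32 PM.
That matches the stated 6:32 PM, so the schedule is consistent.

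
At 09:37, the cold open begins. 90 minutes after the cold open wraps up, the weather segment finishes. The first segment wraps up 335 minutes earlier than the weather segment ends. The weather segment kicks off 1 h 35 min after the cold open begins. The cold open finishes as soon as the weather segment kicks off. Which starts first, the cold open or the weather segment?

the cold open

The weather segment starts at 09:37 + 95 min = 11:12.
The cold open starts at 09:37 and the weather segment starts at 11:12, so the cold open is first.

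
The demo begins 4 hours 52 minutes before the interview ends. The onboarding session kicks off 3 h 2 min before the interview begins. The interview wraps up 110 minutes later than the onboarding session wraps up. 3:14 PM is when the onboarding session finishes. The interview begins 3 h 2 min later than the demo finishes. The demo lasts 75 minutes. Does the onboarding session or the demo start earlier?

The interview ends at 3:14 PM + 110 min = 5:04 PM.
The demo starts at 5:04 PM − 292 min = 12:12 PM.
The demo ends at 12:12 PM + 75 min = 1:27 PM.
The interview starts at 1:27 PM + 182 min = 4:29 PM.
The onboarding session starts at 4:29 PM − 182 min = 1:27 PM.
The onboarding session starts at 1:27 PM and the demo starts at 12:12 PM, so the demo is first.

the demo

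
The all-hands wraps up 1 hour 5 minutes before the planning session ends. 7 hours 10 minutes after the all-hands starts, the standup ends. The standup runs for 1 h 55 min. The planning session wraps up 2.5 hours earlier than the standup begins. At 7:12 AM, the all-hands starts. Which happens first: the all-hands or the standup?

The standup ends at 7:12 AM + 430 min = 2:22 PM.
The standup starts at 2:22 PM − 115 min = 12:27 PM.
The all-hands starts at 7:12 AM and the standup starts at 12:27 PM, so the all-hands is first.

the all-hands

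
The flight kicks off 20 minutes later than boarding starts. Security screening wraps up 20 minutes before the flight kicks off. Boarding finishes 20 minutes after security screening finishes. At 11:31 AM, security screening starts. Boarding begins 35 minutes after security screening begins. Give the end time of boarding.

Boarding starts at 11:31 AM + 35 min = 12:06 PM.
The flight starts at 12:06 PM + 20 min = 12:26 PM.
Security screening ends at 12:26 PM − 20 min = 12:06 PM.
Boarding ends at 12:06 PM + 20 min = 12:26 PM.

12:26 PM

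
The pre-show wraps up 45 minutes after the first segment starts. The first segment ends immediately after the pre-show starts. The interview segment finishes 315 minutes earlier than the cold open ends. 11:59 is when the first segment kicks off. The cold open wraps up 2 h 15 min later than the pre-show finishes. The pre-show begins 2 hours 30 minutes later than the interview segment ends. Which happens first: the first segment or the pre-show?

the first segment

The pre-show ends at 11:59 + 45 min = 12:44.
The cold open ends at 12:44 + 135 min = 14:59.
The interview segment ends at 14:59 − 315 min = 09:44.
The pre-show starts at 09:44 + 150 min = 12:14.
The first segment starts at 11:59 and the pre-show starts at 12:14, so the first segment is first.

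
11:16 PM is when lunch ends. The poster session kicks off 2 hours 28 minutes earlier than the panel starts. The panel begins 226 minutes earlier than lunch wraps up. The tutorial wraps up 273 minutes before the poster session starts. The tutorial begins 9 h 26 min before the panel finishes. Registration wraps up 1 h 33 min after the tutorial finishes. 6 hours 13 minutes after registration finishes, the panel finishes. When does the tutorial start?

The panel starts at 11:16 PM − 226 min = 7:30 PM.
The poster session starts at 7:30 PM − 148 min = 5:02 PM.
The tutorial ends at 5:02 PM − 273 min = 12:29 PM.
Registration ends at 12:29 PM + 93 min = 2:02 PM.
The panel ends at 2:02 PM + 373 min = 8:15 PM.
The tutorial starts at 8:15 PM − 566 min = 10:49 AM.

10:49 AM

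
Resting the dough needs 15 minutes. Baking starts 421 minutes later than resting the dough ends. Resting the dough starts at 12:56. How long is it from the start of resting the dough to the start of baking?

7 hours 16 minutes

Resting the dough ends at 12:56 + 15 min = 13:11.
Baking starts at 13:11 + 421 min = 20:12.
From 12:56 to 20:12 is 7 hours 16 minutes.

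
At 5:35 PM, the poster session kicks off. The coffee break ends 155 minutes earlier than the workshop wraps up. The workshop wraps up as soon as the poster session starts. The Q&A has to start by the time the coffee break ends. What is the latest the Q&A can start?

The workshop ends at 5:35 PM.
The coffee break ends at 5:35 PM − 155 min = 3:00 PM.
The Q&A is bounded by the coffee break, so the latest it can start is 3:00 PM.

3:00 PM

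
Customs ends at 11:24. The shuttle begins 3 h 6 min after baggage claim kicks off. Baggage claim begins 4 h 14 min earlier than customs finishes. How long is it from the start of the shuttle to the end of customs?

Baggage claim starts at 11:24 − 254 min = 07:10.
The shuttle starts at 07:10 + 186 min = 10:16.
From 10:16 to 11:24 is 68 minutes.

68 minutes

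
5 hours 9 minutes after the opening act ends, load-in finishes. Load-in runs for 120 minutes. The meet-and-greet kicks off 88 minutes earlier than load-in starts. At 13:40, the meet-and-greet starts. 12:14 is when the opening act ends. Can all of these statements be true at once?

Load-in ends at 12:14 + 309 min = 17:23.
Load-in starts at 17:23 − 120 min = 15:23.
The meet-and-greet starts at 15:23 − 88 min = 13:55.
But the meet-and-greet is also said to start at 13:40 — a 15-minute conflict.

No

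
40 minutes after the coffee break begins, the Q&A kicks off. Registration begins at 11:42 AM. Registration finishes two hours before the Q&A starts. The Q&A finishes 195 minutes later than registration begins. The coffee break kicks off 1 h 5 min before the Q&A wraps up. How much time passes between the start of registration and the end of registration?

The Q&A ends at 11:42 AM + 195 min = 2:57 PM.
The coffee break starts at 2:57 PM − 65 min = 1:52 PM.
The Q&A starts at 1:52 PM + 40 min = 2:32 PM.
Registration ends at 2:32 PM − 120 min = 12:32 PM.
From 11:42 AM to 12:32 PM is 50 minutes.

50 minutes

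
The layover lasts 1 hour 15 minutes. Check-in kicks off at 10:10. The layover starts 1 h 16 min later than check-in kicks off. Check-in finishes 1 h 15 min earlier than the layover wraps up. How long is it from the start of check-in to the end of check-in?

The layover starts at 10:10 + 76 min = 11:26.
The layover ends at 11:26 + 75 min = 12:41.
Check-in ends at 12:41 − 75 min = 11:26.
From 10:10 to 11:26 is 76 minutes.

76 minutes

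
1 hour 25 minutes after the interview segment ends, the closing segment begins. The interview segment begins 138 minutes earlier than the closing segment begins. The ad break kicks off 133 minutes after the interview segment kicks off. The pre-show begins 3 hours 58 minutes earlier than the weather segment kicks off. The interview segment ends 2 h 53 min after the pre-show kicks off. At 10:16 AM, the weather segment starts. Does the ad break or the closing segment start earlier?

The pre-show starts at 10:16 AM − 238 min = 6:18 AM.
The interview segment ends at 6:18 AM + 173 min = 9:11 AM.
The closing segment starts at 9:11 AM + 85 min = 10:36 AM.
The interview segment starts at 10:36 AM − 138 min = 8:18 AM.
The ad break starts at 8:18 AM + 133 min = 10:31 AM.
The ad break starts at 10:31 AM and the closing segment starts at 10:36 AM, so the ad break is first.

the ad break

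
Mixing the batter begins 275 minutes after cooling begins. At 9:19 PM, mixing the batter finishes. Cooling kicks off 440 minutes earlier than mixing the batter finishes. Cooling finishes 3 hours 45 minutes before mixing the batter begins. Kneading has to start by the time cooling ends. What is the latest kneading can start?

2:49 PM

Cooling starts at 9:19 PM − 440 min = 1:59 PM.
Mixing the batter starts at 1:59 PM + 275 min = 6:34 PM.
Cooling ends at 6:34 PM − 225 min = 2:49 PM.
Kneading is bounded by cooling, so the latest it can start is 2:49 PM.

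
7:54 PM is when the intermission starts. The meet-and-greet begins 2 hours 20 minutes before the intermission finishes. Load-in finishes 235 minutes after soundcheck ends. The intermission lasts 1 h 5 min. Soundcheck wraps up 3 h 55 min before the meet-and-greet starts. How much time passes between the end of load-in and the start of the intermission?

1 hour 15 minutes

The intermission ends at 7:54 PM + 65 min = 8:59 PM.
The meet-and-greet starts at 8:59 PM − 140 min = 6:39 PM.
Soundcheck ends at 6:39 PM − 235 min = 2:44 PM.
Load-in ends at 2:44 PM + 235 min = 6:39 PM.
From 6:39 PM to 7:54 PM is 1 hour 15 minutes.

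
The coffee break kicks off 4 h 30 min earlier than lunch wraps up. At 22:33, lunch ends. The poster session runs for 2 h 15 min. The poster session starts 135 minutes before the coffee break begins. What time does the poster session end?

The coffee break starts at 22:33 − 270 min = 18:03.
The poster session starts at 18:03 − 135 min = 15:48.
The poster session ends at 15:48 + 135 min = 18:03.

18:03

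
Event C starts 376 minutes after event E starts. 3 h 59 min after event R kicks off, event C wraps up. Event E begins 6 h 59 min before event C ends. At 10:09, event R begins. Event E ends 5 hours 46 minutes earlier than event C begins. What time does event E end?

Event C ends at 10:09 + 239 min = 14:08.
Event E starts at 14:08 − 419 min = 07:09.
Event C starts at 07:09 + 376 min = 13:25.
Event E ends at 13:25 − 346 min = 07:39.

07:39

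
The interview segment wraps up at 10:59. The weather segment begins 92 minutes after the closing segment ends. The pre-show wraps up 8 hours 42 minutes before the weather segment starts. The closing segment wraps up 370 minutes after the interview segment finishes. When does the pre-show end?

09:59

The closing segment ends at 10:59 + 370 min = 17:09.
The weather segment starts at 17:09 + 92 min = 18:41.
The pre-show ends at 18:41 − 522 min = 09:59.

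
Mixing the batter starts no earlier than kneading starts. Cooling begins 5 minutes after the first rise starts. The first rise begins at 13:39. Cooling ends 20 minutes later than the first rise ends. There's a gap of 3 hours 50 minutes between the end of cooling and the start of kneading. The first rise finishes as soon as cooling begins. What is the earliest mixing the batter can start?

17:54

Cooling starts at 13:39 + 5 min = 13:44.
So the first rise ends at 13:44.
Cooling ends at 13:44 + 20 min = 14:04.
Kneading starts at 14:04 + 230 min = 17:54.
Mixing the batter is bounded by kneading, so the earliest it can start is 17:54.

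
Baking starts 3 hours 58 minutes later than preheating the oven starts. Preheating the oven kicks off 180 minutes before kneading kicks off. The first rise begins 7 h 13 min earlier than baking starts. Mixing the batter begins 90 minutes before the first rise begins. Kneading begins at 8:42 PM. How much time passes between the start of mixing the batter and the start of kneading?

Preheating the oven starts at 8:42 PM − 180 min = 5:42 PM.
Baking starts at 5:42 PM + 238 min = 9:40 PM.
The first rise starts at 9:40 PM − 433 min = 2:27 PM.
Mixing the batter starts at 2:27 PM − 90 min = 12:57 PM.
From 12:57 PM to 8:42 PM is 465 minutes.

465 minutes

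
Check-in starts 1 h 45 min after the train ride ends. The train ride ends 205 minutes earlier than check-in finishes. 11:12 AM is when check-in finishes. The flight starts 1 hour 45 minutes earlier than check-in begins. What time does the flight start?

7:47 AM

The train ride ends at 11:12 AM − 205 min = 7:47 AM.
Check-in starts at 7:47 AM + 105 min = 9:32 AM.
The flight starts at 9:32 AM − 105 min = 7:47 AM.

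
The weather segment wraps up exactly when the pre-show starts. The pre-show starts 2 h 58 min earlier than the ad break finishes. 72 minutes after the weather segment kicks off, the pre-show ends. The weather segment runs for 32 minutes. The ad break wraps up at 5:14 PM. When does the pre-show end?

The pre-show starts at 5:14 PM − 178 min = 2:16 PM.
So the weather segment ends at 2:16 PM.
The weather segment starts at 2:16 PM − 32 min = 1:44 PM.
The pre-show ends at 1:44 PM + 72 min = 2:56 PM.

2:56 PM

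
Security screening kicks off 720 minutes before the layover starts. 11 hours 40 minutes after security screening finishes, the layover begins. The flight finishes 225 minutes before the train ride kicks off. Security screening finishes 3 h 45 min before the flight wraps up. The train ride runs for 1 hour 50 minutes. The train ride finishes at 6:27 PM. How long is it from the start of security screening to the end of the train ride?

580 minutes

The train ride starts at 6:27 PM − 110 min = 4:37 PM.
The flight ends at 4:37 PM − 225 min = 12:52 PM.
Security screening ends at 12:52 PM − 225 min = 9:07 AM.
The layover starts at 9:07 AM + 700 min = 8:47 PM.
Security screening starts at 8:47 PM − 720 min = 8:47 AM.
From 8:47 AM to 6:27 PM is 580 minutes.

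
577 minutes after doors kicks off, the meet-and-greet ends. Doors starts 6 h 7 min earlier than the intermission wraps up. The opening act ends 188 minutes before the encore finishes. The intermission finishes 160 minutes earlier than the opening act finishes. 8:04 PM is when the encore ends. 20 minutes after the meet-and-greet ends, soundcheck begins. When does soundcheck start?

6:06 PM

The opening act ends at 8:04 PM − 188 min = 4:56 PM.
The intermission ends at 4:56 PM − 160 min = 2:16 PM.
Doors starts at 2:16 PM − 367 min = 8:09 AM.
The meet-and-greet ends at 8:09 AM + 577 min = 5:46 PM.
Soundcheck starts at 5:46 PM + 20 min = 6:06 PM.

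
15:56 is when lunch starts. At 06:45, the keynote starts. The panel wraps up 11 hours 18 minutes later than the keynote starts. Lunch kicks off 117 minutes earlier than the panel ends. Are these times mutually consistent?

The panel ends at 06:45 + 678 min = 18:03.
Lunch starts at 18:03 − 117 min = 16:06.
But lunch is also said to start at 15:56 — a 10-minute conflict.

No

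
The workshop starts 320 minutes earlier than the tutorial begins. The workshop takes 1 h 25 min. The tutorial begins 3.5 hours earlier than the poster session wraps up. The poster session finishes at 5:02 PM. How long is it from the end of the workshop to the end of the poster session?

445 minutes

The tutorial starts at 5:02 PM − 210 min = 1:32 PM.
The workshop starts at 1:32 PM − 320 min = 8:12 AM.
The workshop ends at 8:12 AM + 85 min = 9:37 AM.
From 9:37 AM to 5:02 PM is 445 minutes.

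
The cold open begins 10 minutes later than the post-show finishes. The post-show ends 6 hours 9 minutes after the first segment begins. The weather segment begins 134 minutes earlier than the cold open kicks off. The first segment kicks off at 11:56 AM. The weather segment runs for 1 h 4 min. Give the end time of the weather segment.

5:05 PM

The post-show ends at 11:56 AM + 369 min = 6:05 PM.
The cold open starts at 6:05 PM + 10 min = 6:15 PM.
The weather segment starts at 6:15 PM − 134 min = 4:01 PM.
The weather segment ends at 4:01 PM + 64 min = 5:05 PM.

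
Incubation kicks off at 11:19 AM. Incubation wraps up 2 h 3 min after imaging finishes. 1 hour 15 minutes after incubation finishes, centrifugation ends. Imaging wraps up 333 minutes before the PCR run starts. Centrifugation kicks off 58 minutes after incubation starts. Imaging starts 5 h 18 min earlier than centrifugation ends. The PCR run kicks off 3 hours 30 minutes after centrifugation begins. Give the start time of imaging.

Centrifugation starts at 11:19 AM + 58 min = 12:17 PM.
The PCR run starts at 12:17 PM + 210 min = 3:47 PM.
Imaging ends at 3:47 PM − 333 min = 10:14 AM.
Incubation ends at 10:14 AM + 123 min = 12:17 PM.
Centrifugation ends at 12:17 PM + 75 min = 1:32 PM.
Imaging starts at 1:32 PM − 318 min = 8:14 AM.

8:14 AM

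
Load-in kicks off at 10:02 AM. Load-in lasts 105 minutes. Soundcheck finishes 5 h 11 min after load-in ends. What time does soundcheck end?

4:58 PM

Load-in ends at 10:02 AM + 105 min = 11:47 AM.
Soundcheck ends at 11:47 AM + 311 min = 4:58 PM.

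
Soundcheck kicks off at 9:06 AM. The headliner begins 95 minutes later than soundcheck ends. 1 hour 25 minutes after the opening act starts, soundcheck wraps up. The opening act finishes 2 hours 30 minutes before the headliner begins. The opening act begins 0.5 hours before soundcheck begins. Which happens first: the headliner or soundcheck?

The opening act starts at 9:06 AM − 30 min = 8:36 AM.
Soundcheck ends at 8:36 AM + 85 min = 10:01 AM.
The headliner starts at 10:01 AM + 95 min = 11:36 AM.
The headliner starts at 11:36 AM and soundcheck starts at 9:06 AM, so soundcheck is first.

soundcheck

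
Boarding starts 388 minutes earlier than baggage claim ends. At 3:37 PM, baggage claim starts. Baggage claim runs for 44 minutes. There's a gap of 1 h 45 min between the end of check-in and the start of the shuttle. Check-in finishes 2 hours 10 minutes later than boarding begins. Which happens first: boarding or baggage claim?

boarding

Baggage claim ends at 3:37 PM + 44 min = 4:21 PM.
Boarding starts at 4:21 PM − 388 min = 9:53 AM.
Boarding starts at 9:53 AM and baggage claim starts at 3:37 PM, so boarding is first.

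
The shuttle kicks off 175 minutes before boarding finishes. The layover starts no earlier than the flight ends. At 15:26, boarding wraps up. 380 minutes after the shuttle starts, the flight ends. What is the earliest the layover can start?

18:51

The shuttle starts at 15:26 − 175 min = 12:31.
The flight ends at 12:31 + 380 min = 18:51.
The layover is bounded by the flight, so the earliest it can start is 18:51.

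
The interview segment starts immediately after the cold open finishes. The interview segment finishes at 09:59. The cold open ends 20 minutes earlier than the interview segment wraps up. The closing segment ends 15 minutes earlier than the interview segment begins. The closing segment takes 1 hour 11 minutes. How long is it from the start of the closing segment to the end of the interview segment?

The cold open ends at 09:59 − 20 min = 09:39.
So the interview segment starts at 09:39.
The closing segment ends at 09:39 − 15 min = 09:24.
The closing segment starts at 09:24 − 71 min = 08:13.
From 08:13 to 09:59 is 1 h 46 min.

1 h 46 min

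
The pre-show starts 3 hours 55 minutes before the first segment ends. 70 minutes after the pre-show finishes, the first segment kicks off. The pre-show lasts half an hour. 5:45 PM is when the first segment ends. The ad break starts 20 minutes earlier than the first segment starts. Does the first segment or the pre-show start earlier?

The pre-show starts at 5:45 PM − 235 min = 1:50 PM.
The pre-show ends at 1:50 PM + 30 min = 2:20 PM.
The first segment starts at 2:20 PM + 70 min = 3:30 PM.
The first segment starts at 3:30 PM and the pre-show starts at 1:50 PM, so the pre-show is first.

the pre-show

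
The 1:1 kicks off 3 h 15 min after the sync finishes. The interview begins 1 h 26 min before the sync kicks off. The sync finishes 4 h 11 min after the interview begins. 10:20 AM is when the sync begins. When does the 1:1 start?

4:20 PM

The interview starts at 10:20 AM − 86 min = 8:54 AM.
The sync ends at 8:54 AM + 251 min = 1:05 PM.
The 1:1 starts at 1:05 PM + 195 min = 4:20 PM.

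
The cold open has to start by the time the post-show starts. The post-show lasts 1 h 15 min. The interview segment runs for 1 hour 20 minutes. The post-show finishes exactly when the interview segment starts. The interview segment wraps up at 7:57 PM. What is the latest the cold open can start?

The interview segment starts at 7:57 PM − 80 min = 6:37 PM.
So the post-show ends at 6:37 PM.
The post-show starts at 6:37 PM − 75 min = 5:22 PM.
The cold open is bounded by the post-show, so the latest it can start is 5:22 PM.

5:22 PM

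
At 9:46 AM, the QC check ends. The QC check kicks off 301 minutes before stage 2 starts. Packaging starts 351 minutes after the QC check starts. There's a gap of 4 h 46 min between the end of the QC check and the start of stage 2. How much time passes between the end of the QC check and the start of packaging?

5 h 36 min

Stage 2 starts at 9:46 AM + 286 min = 2:32 PM.
The QC check starts at 2:32 PM − 301 min = 9:31 AM.
Packaging starts at 9:31 AM + 351 min = 3:22 PM.
From 9:46 AM to 3:22 PM is 5 h 36 min.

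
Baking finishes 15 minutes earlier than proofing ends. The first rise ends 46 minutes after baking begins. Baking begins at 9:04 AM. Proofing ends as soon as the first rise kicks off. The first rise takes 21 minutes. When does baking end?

9:14 AM

The first rise ends at 9:04 AM + 46 min = 9:50 AM.
The first rise starts at 9:50 AM − 21 min = 9:29 AM.
So proofing ends at 9:29 AM.
Baking ends at 9:29 AM − 15 min = 9:14 AM.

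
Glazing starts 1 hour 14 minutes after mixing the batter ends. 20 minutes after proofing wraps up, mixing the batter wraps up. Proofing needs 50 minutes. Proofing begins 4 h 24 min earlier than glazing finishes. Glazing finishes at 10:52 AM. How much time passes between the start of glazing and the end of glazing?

two hours

Proofing starts at 10:52 AM − 264 min = 6:28 AM.
Proofing ends at 6:28 AM + 50 min = 7:18 AM.
Mixing the batter ends at 7:18 AM + 20 min = 7:38 AM.
Glazing starts at 7:38 AM + 74 min = 8:52 AM.
From 8:52 AM to 10:52 AM is two hours.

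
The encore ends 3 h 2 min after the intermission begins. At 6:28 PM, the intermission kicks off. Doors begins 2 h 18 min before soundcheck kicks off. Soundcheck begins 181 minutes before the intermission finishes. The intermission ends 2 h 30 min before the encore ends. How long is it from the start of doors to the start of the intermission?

The encore ends at 6:28 PM + 182 min = 9:30 PM.
The intermission ends at 9:30 PM − 150 min = 7:00 PM.
Soundcheck starts at 7:00 PM − 181 min = 3:59 PM.
Doors starts at 3:59 PM − 138 min = 1:41 PM.
From 1:41 PM to 6:28 PM is 4 h 47 min.

4 h 47 min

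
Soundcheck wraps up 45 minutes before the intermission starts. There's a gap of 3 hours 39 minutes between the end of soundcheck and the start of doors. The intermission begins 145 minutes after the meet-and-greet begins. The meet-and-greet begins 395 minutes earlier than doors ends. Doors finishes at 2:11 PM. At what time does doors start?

The meet-and-greet starts at 2:11 PM − 395 min = 7:36 AM.
The intermission starts at 7:36 AM + 145 min = 10:01 AM.
Soundcheck ends at 10:01 AM − 45 min = 9:16 AM.
Doors starts at 9:16 AM + 219 min = 12:55 PM.

12:55 PM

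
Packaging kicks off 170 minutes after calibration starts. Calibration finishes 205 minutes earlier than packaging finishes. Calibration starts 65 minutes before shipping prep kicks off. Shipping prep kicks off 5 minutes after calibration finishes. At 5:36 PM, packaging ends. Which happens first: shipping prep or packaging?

Calibration ends at 5:36 PM − 205 min = 2:11 PM.
Shipping prep starts at 2:11 PM + 5 min = 2:16 PM.
Calibration starts at 2:16 PM − 65 min = 1:11 PM.
Packaging starts at 1:11 PM + 170 min = 4:01 PM.
Shipping prep starts at 2:16 PM and packaging starts at 4:01 PM, so shipping prep is first.

shipping prep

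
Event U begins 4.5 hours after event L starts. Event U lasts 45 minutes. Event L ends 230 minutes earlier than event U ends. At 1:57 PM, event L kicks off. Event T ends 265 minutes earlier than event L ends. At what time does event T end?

10:57 AM

Event U starts at 1:57 PM + 270 min = 6:27 PM.
Event U ends at 6:27 PM + 45 min = 7:12 PM.
Event L ends at 7:12 PM − 230 min = 3:22 PM.
Event T ends at 3:22 PM − 265 min = 10:57 AM.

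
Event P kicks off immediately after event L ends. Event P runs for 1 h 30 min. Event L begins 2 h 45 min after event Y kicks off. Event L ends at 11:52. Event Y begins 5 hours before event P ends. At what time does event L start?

11:07

Event P starts at 11:52.
Event P ends at 11:52 + 90 min = 13:22.
Event Y starts at 13:22 − 300 min = 08:22.
Event L starts at 08:22 + 165 min = 11:07.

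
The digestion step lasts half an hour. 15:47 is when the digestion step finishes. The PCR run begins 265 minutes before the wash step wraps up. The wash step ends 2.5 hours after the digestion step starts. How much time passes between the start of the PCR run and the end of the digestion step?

The digestion step starts at 15:47 − 30 min = 15:17.
The wash step ends at 15:17 + 150 min = 17:47.
The PCR run starts at 17:47 − 265 min = 13:22.
From 13:22 to 15:47 is 2 h 25 min.

2 h 25 min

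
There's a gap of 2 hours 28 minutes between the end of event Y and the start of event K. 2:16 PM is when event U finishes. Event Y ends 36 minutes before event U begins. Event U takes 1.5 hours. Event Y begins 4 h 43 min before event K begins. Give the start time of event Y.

Event U starts at 2:16 PM − 90 min = 12:46 PM.
Event Y ends at 12:46 PM − 36 min = 12:10 PM.
Event K starts at 12:10 PM + 148 min = 2:38 PM.
Event Y starts at 2:38 PM − 283 min = 9:55 AM.

9:55 AM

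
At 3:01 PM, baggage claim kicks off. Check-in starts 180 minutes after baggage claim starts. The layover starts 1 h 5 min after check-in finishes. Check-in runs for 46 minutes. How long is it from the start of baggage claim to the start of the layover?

Check-in starts at 3:01 PM + 180 min = 6:01 PM.
Check-in ends at 6:01 PM + 46 min = 6:47 PM.
The layover starts at 6:47 PM + 65 min = 7:52 PM.
From 3:01 PM to 7:52 PM is 291 minutes.

291 minutes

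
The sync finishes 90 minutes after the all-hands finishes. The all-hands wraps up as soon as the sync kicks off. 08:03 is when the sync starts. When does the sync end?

The all-hands ends at 08:03.
The sync ends at 08:03 + 90 min = 09:33.

09:33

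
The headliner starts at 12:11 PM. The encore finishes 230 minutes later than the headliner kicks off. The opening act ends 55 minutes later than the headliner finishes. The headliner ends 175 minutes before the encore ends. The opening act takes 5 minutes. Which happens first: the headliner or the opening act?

The encore ends at 12:11 PM + 230 min = 4:01 PM.
The headliner ends at 4:01 PM − 175 min = 1:06 PM.
The opening act ends at 1:06 PM + 55 min = 2:01 PM.
The opening act starts at 2:01 PM − 5 min = 1:56 PM.
The headliner starts at 12:11 PM and the opening act starts at 1:56 PM, so the headliner is first.

the headliner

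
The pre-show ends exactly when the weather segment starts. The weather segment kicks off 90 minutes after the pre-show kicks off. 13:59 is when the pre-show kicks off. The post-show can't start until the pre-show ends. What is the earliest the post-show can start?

The weather segment starts at 13:59 + 90 min = 15:29.
So the pre-show ends at 15:29.
The post-show is bounded by the pre-show, so the earliest it can start is 15:29.

15:29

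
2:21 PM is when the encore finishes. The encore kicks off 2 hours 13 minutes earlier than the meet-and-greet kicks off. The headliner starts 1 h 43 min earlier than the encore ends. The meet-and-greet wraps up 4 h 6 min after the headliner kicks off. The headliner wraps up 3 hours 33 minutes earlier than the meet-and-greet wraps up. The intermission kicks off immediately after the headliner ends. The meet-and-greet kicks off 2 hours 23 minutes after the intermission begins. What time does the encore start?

1:21 PM

The headliner starts at 2:21 PM − 103 min = 12:38 PM.
The meet-and-greet ends at 12:38 PM + 246 min = 4:44 PM.
The headliner ends at 4:44 PM − 213 min = 1:11 PM.
So the intermission starts at 1:11 PM.
The meet-and-greet starts at 1:11 PM + 143 min = 3:34 PM.
The encore starts at 3:34 PM − 133 min = 1:21 PM.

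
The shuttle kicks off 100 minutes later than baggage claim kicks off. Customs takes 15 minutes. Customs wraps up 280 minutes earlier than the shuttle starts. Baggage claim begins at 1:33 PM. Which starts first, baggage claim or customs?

The shuttle starts at 1:33 PM + 100 min = 3:13 PM.
Customs ends at 3:13 PM − 280 min = 10:33 AM.
Customs starts at 10:33 AM − 15 min = 10:18 AM.
Baggage claim starts at 1:33 PM and customs starts at 10:18 AM, so customs is first.

customs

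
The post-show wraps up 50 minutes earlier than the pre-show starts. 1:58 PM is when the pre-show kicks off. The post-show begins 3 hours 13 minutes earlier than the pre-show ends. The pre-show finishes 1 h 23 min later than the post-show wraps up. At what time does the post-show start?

The post-show ends at 1:58 PM − 50 min = 1:08 PM.
The pre-show ends at 1:08 PM + 83 min = 2:31 PM.
The post-show starts at 2:31 PM − 193 min = 11:18 AM.

11:18 AM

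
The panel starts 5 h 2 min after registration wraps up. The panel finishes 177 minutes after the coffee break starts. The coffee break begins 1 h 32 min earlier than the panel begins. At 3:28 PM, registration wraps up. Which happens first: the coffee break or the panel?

The panel starts at 3:28 PM + 302 min = 8:30 PM.
The coffee break starts at 8:30 PM − 92 min = 6:58 PM.
The coffee break starts at 6:58 PM and the panel starts at 8:30 PM, so the coffee break is first.

the coffee break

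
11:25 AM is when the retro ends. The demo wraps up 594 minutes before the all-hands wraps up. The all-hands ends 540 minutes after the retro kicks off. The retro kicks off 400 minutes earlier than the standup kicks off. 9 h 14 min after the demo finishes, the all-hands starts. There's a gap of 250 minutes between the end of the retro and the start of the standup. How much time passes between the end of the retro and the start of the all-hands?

350 minutes

The standup starts at 11:25 AM + 250 min = 3:35 PM.
The retro starts at 3:35 PM − 400 min = 8:55 AM.
The all-hands ends at 8:55 AM + 540 min = 5:55 PM.
The demo ends at 5:55 PM − 594 min = 8:01 AM.
The all-hands starts at 8:01 AM + 554 min = 5:15 PM.
From 11:25 AM to 5:15 PM is 350 minutes.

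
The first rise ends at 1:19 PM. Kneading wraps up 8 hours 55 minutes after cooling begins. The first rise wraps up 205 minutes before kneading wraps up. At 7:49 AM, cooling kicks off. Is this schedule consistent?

Yes

Kneading ends at 7:49 AM + 535 min = 4:44 PM.
The first rise ends at 4:44 PM − 205 min = 1:19 PM.
That matches the stated 1:19 PM, so the schedule is consistent.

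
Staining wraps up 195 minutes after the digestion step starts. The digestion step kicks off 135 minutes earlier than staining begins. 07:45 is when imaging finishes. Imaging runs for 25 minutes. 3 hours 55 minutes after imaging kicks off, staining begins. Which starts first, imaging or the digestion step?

imaging

Imaging starts at 07:45 − 25 min = 07:20.
Staining starts at 07:20 + 235 min = 11:15.
The digestion step starts at 11:15 − 135 min = 09:00.
Imaging starts at 07:20 and the digestion step starts at 09:00, so imaging is first.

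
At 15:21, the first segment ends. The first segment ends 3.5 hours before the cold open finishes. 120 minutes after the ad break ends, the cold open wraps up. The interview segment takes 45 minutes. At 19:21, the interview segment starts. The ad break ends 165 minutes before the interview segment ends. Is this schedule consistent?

The interview segment ends at 19:21 + 45 min = 20:06.
The ad break ends at 20:06 − 165 min = 17:21.
The cold open ends at 17:21 + 120 min = 19:21.
The first segment ends at 19:21 − 210 min = 15:51.
But the first segment is also said to end at 15:21 — a 30-minute conflict.

No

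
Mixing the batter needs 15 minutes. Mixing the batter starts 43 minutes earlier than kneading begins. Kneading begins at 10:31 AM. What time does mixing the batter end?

10:03 AM

Mixing the batter starts at 10:31 AM − 43 min = 9:48 AM.
Mixing the batter ends at 9:48 AM + 15 min = 10:03 AM.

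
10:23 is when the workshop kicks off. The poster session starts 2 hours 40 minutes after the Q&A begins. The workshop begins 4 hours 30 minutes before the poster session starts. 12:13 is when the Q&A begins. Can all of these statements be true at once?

Yes

The poster session starts at 12:13 + 160 min = 14:53.
The workshop starts at 14:53 − 270 min = 10:23.
That matches the stated 10:23, so the schedule is consistent.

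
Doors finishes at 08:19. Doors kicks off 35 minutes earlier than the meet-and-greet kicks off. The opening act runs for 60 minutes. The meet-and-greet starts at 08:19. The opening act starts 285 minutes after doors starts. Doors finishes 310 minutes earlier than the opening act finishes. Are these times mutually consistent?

Doors starts at 08:19 − 35 min = 07:44.
The opening act starts at 07:44 + 285 min = 12:29.
The opening act ends at 12:29 + 60 min = 13:29.
Doors ends at 13:29 − 310 min = 08:19.
That matches the stated 08:19, so the schedule is consistent.

Yes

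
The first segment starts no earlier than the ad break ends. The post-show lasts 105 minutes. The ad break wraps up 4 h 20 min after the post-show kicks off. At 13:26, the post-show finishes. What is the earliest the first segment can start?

The post-show starts at 13:26 − 105 min = 11:41.
The ad break ends at 11:41 + 260 min = 16:01.
The first segment is bounded by the ad break, so the earliest it can start is 16:01.

16:01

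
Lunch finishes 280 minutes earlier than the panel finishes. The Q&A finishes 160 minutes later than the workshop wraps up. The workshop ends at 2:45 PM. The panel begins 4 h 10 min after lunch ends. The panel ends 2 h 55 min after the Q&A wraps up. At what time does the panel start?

The Q&A ends at 2:45 PM + 160 min = 5:25 PM.
The panel ends at 5:25 PM + 175 min = 8:20 PM.
Lunch ends at 8:20 PM − 280 min = 3:40 PM.
The panel starts at 3:40 PM + 250 min = 7:50 PM.

7:50 PM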